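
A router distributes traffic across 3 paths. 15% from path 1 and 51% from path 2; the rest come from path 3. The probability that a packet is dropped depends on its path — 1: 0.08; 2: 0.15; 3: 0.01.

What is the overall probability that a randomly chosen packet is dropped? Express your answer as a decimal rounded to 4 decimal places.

P(3) = 1 − (0.15 + 0.51) = 0.34.
Summing over the partition,
P(L) = P(L|1)·P(1) + P(L|2)·P(2) + P(L|3)·P(3)
      = 0.08·0.15 + 0.15·0.51 + 0.01·0.34
      = 0.012 + 0.0765 + 0.0034 = 0.0919

0.0919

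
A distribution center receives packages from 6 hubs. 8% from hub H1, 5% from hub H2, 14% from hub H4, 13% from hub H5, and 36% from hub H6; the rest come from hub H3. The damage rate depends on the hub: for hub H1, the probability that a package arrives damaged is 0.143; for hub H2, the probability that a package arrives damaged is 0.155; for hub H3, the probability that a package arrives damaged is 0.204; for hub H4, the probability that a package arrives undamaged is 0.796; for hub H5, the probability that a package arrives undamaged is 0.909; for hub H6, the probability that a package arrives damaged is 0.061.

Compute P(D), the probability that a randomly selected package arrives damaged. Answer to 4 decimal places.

P(D) ≈ 0.1305

P(H3) = 1 − (0.08 + 0.05 + 0.14 + 0.13 + 0.36) = 0.24.
P(D|H4) = 1 − 0.796 = 0.204.
P(D|H5) = 1 − 0.909 = 0.091.
Using total probability over the partition,
P(D) = P(D|H1)·P(H1) + P(D|H2)·P(H2) + P(D|H3)·P(H3) + P(D|H4)·P(H4) + P(D|H5)·P(H5) + P(D|H6)·P(H6)
      = 0.143·0.08 + 0.155·0.05 + 0.204·0.24 + 0.204·0.14 + 0.091·0.13 + 0.061·0.36
      = 0.01144 + 0.00775 + 0.04896 + 0.02856 + 0.01183 + 0.02196 = 0.1305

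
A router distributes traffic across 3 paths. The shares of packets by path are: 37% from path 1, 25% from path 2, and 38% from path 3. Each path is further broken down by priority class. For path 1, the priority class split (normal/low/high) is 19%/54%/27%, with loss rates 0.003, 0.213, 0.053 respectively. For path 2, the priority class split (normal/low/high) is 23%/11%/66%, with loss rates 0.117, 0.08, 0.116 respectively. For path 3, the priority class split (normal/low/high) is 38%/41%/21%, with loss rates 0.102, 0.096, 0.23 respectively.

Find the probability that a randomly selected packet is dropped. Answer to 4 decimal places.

P(L|1) = 0.19·0.003 + 0.54·0.213 + 0.27·0.053 = 0.00057 + 0.11502 + 0.01431 = 0.1299
P(L|2) = 0.23·0.117 + 0.11·0.08 + 0.66·0.116 = 0.02691 + 0.0088 + 0.07656 = 0.11227
P(L|3) = 0.38·0.102 + 0.41·0.096 + 0.21·0.23 = 0.03876 + 0.03936 + 0.0483 = 0.12642
Then overall,
P(L) = 0.37·0.1299 + 0.25·0.11227 + 0.38·0.12642
      = 0.048063 + 0.0280675 + 0.0480396 = 0.1241701

P(L) ≈ 0.1242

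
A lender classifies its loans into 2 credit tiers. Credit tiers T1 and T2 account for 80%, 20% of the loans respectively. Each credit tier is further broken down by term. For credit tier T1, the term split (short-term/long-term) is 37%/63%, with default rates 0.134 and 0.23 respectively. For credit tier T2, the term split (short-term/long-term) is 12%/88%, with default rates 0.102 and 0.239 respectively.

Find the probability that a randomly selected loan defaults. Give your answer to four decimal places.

P(D|T1) = 0.37·0.134 + 0.63·0.23 = 0.04958 + 0.1449 = 0.19448
P(D|T2) = 0.12·0.102 + 0.88·0.239 = 0.01224 + 0.21032 = 0.22256
Then overall,
P(D) = 0.8·0.19448 + 0.2·0.22256
      = 0.155584 + 0.044512 = 0.200096

0.2001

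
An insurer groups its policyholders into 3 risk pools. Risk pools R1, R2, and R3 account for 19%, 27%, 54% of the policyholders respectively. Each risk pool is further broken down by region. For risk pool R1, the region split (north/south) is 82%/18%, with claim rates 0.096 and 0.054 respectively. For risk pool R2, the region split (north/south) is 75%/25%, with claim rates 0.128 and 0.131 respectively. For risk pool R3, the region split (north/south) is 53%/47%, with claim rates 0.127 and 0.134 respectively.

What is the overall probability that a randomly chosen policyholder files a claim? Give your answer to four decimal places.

0.1219

P(C|R1) = 0.82·0.096 + 0.18·0.054 = 0.07872 + 0.00972 = 0.08844
P(C|R2) = 0.75·0.128 + 0.25·0.131 = 0.096 + 0.03275 = 0.12875
P(C|R3) = 0.53·0.127 + 0.47·0.134 = 0.06731 + 0.06298 = 0.13029
By total probability over the outer partition,
P(C) = 0.19·0.08844 + 0.27·0.12875 + 0.54·0.13029
      = 0.0168036 + 0.0347625 + 0.0703566 = 0.1219227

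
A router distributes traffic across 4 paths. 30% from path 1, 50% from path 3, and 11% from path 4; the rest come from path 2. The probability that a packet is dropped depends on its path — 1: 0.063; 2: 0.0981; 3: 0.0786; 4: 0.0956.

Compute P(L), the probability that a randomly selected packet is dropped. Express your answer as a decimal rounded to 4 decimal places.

P(L) ≈ 0.0775

P(2) = 1 − (0.3 + 0.5 + 0.11) = 0.09.
By the law of total probability,
P(L) = P(L|1)·P(1) + P(L|2)·P(2) + P(L|3)·P(3) + P(L|4)·P(4)
      = 0.063·0.3 + 0.0981·0.09 + 0.0786·0.5 + 0.0956·0.11
      = 0.0189 + 0.008829 + 0.0393 + 0.010516 = 0.077545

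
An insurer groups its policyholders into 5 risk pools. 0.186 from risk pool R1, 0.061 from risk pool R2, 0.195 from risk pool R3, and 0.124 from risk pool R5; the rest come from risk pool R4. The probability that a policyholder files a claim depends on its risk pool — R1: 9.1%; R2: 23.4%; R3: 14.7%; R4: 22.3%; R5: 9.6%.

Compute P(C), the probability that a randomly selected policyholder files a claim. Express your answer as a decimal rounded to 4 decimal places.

P(C) ≈ 0.1686

P(R4) = 1 − (0.186 + 0.061 + 0.195 + 0.124) = 0.434.
P(C) = P(C|R1)·P(R1) + P(C|R2)·P(R2) + P(C|R3)·P(R3) + P(C|R4)·P(R4) + P(C|R5)·P(R5)
      = 0.091·0.186 + 0.234·0.061 + 0.147·0.195 + 0.223·0.434 + 0.096·0.124
      = 0.016926 + 0.014274 + 0.028665 + 0.096782 + 0.011904 = 0.168551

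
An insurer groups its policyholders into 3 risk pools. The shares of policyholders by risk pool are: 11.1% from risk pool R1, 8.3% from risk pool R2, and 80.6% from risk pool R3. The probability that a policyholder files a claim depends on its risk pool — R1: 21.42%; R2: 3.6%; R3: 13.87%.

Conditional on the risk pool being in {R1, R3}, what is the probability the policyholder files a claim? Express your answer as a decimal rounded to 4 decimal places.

Let S = {R1, R3}.
P(S) = 0.111 + 0.806 = 0.917.
P(C ∩ S) = 0.2142·0.111 + 0.1387·0.806 = 0.0237762 + 0.1117922 = 0.1355684.
P(C | S) = 0.1355684 / 0.917 = 0.147839…

P(C|S) ≈ 0.1478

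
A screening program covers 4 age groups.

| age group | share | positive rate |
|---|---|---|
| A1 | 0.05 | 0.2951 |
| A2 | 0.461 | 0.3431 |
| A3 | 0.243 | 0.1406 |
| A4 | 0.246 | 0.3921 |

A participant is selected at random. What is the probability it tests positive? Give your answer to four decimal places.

0.3035

By the law of total probability,
P(T) = P(T|A1)·P(A1) + P(T|A2)·P(A2) + P(T|A3)·P(A3) + P(T|A4)·P(A4)
      = 0.2951·0.05 + 0.3431·0.461 + 0.1406·0.243 + 0.3921·0.246
      = 0.014755 + 0.1581691 + 0.0341658 + 0.0964566 = 0.3035465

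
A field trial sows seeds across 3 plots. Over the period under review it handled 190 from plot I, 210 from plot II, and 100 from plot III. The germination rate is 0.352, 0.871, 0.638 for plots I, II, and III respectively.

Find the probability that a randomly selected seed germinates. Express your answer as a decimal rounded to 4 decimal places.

Total: 190 + 210 + 100 = 500.
P(I) = 190/500 = 0.38. P(II) = 210/500 = 0.42. P(III) = 100/500 = 0.2.
P(G) = P(G|I)·P(I) + P(G|II)·P(II) + P(G|III)·P(III)
      = 0.352·0.38 + 0.871·0.42 + 0.638·0.2
      = 0.13376 + 0.36582 + 0.1276 = 0.62718

P(G) ≈ 0.6272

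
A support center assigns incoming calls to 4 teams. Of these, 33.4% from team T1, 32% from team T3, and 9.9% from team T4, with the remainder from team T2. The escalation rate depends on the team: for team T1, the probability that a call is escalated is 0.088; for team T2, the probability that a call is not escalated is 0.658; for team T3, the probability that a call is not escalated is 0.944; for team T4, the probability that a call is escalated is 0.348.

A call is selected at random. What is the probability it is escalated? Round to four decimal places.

P(E) ≈ 0.1662

P(T2) = 1 − (0.334 + 0.32 + 0.099) = 0.247.
P(E|T2) = 1 − 0.658 = 0.342.
P(E|T3) = 1 − 0.944 = 0.056.
Using total probability over the partition,
P(E) = P(E|T1)·P(T1) + P(E|T2)·P(T2) + P(E|T3)·P(T3) + P(E|T4)·P(T4)
      = 0.088·0.334 + 0.342·0.247 + 0.056·0.32 + 0.348·0.099
      = 0.029392 + 0.084474 + 0.01792 + 0.034452 = 0.166238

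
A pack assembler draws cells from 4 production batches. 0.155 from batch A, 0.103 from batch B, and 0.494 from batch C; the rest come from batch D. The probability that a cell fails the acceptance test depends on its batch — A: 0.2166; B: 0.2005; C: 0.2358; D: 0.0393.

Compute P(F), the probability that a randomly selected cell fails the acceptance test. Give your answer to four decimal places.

0.1805

P(D) = 1 − (0.155 + 0.103 + 0.494) = 0.248.
P(F) = P(F|A)·P(A) + P(F|B)·P(B) + P(F|C)·P(C) + P(F|D)·P(D)
      = 0.2166·0.155 + 0.2005·0.103 + 0.2358·0.494 + 0.0393·0.248
      = 0.033573 + 0.0206515 + 0.1164852 + 0.0097464 = 0.1804561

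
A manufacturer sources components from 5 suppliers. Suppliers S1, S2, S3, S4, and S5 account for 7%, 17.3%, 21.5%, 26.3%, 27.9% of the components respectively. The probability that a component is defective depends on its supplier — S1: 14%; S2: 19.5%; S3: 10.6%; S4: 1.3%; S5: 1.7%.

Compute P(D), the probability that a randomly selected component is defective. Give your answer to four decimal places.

Summing over the partition,
P(D) = P(D|S1)·P(S1) + P(D|S2)·P(S2) + P(D|S3)·P(S3) + P(D|S4)·P(S4) + P(D|S5)·P(S5)
      = 0.14·0.07 + 0.195·0.173 + 0.106·0.215 + 0.013·0.263 + 0.017·0.279
      = 0.0098 + 0.033735 + 0.02279 + 0.003419 + 0.004743 = 0.074487

P(D) ≈ 0.0745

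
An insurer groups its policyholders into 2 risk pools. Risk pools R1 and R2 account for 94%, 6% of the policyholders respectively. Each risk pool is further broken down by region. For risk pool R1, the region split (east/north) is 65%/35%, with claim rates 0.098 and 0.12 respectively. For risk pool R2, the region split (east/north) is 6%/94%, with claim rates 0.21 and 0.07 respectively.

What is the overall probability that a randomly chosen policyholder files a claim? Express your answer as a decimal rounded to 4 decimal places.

P(C|R1) = 0.65·0.098 + 0.35·0.12 = 0.0637 + 0.042 = 0.1057
P(C|R2) = 0.06·0.21 + 0.94·0.07 = 0.0126 + 0.0658 = 0.0784
By total probability over the outer partition,
P(C) = 0.94·0.1057 + 0.06·0.0784
      = 0.099358 + 0.004704 = 0.104062

0.1041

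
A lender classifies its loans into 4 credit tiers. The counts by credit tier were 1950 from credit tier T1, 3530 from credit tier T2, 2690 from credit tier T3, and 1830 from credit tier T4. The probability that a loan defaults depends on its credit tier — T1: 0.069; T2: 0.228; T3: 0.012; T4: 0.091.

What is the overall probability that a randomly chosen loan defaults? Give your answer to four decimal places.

P(D) ≈ 0.1138

Total: 1950 + 3530 + 2690 + 1830 = 10000.
P(T1) = 1950/10000 = 0.195. P(T2) = 3530/10000 = 0.353. P(T3) = 2690/10000 = 0.269. P(T4) = 1830/10000 = 0.183.
Summing over the partition,
P(D) = P(D|T1)·P(T1) + P(D|T2)·P(T2) + P(D|T3)·P(T3) + P(D|T4)·P(T4)
      = 0.069·0.195 + 0.228·0.353 + 0.012·0.269 + 0.091·0.183
      = 0.013455 + 0.080484 + 0.003228 + 0.016653 = 0.11382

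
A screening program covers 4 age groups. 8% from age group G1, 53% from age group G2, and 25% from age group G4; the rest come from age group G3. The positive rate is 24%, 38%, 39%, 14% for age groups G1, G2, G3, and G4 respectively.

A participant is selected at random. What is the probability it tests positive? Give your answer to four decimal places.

0.3102

P(G3) = 1 − (0.08 + 0.53 + 0.25) = 0.14.
P(T) = P(T|G1)·P(G1) + P(T|G2)·P(G2) + P(T|G3)·P(G3) + P(T|G4)·P(G4)
      = 0.24·0.08 + 0.38·0.53 + 0.39·0.14 + 0.14·0.25
      = 0.0192 + 0.2014 + 0.0546 + 0.035 = 0.3102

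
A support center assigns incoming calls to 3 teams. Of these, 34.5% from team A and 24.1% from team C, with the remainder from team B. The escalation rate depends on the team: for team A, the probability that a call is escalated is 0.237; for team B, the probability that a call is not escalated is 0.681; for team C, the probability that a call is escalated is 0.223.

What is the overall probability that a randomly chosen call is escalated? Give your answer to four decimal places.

P(B) = 1 − (0.345 + 0.241) = 0.414.
P(E|B) = 1 − 0.681 = 0.319.
P(E) = P(E|A)·P(A) + P(E|B)·P(B) + P(E|C)·P(C)
      = 0.237·0.345 + 0.319·0.414 + 0.223·0.241
      = 0.081765 + 0.132066 + 0.053743 = 0.267574

P(E) ≈ 0.2676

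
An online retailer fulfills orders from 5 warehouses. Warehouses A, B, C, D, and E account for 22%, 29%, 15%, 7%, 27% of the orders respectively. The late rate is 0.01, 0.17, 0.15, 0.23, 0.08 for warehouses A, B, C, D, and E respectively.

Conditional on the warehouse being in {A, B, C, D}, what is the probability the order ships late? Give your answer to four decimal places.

0.1234

Let S = {A, B, C, D}.
P(S) = 0.22 + 0.29 + 0.15 + 0.07 = 0.73.
P(L ∩ S) = 0.01·0.22 + 0.17·0.29 + 0.15·0.15 + 0.23·0.07 = 0.0022 + 0.0493 + 0.0225 + 0.0161 = 0.0901.
P(L | S) = 0.0901 / 0.73 = 0.123425…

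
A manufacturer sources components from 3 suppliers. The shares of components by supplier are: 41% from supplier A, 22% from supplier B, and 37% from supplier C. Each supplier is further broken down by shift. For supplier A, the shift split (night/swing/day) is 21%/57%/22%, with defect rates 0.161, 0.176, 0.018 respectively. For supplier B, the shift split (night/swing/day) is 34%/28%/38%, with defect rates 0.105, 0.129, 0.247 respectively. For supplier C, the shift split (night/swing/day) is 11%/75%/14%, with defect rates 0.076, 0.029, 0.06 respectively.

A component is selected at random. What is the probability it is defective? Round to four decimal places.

P(D|A) = 0.21·0.161 + 0.57·0.176 + 0.22·0.018 = 0.03381 + 0.10032 + 0.00396 = 0.13809
P(D|B) = 0.34·0.105 + 0.28·0.129 + 0.38·0.247 = 0.0357 + 0.03612 + 0.09386 = 0.16568
P(D|C) = 0.11·0.076 + 0.75·0.029 + 0.14·0.06 = 0.00836 + 0.02175 + 0.0084 = 0.03851
Then overall,
P(D) = 0.41·0.13809 + 0.22·0.16568 + 0.37·0.03851
      = 0.0566169 + 0.0364496 + 0.0142487 = 0.1073152

P(D) ≈ 0.1073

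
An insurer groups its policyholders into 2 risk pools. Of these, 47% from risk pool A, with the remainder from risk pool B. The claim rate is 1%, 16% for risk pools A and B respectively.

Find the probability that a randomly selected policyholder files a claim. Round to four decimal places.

P(B) = 1 − (0.47) = 0.53.
By the law of total probability,
P(C) = P(C|A)·P(A) + P(C|B)·P(B)
      = 0.01·0.47 + 0.16·0.53
      = 0.0047 + 0.0848 = 0.0895

0.0895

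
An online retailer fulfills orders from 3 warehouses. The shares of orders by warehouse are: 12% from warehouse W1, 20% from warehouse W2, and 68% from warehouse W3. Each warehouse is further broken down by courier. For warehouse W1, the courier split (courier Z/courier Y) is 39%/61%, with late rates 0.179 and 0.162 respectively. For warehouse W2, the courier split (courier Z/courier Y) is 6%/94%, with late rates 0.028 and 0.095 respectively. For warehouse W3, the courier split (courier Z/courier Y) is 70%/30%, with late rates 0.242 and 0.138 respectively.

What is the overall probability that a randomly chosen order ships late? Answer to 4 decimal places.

P(L) ≈ 0.1818

P(L|W1) = 0.39·0.179 + 0.61·0.162 = 0.06981 + 0.09882 = 0.16863
P(L|W2) = 0.06·0.028 + 0.94·0.095 = 0.00168 + 0.0893 = 0.09098
P(L|W3) = 0.7·0.242 + 0.3·0.138 = 0.1694 + 0.0414 = 0.2108
Then overall,
P(L) = 0.12·0.16863 + 0.2·0.09098 + 0.68·0.2108
      = 0.0202356 + 0.018196 + 0.143344 = 0.1817756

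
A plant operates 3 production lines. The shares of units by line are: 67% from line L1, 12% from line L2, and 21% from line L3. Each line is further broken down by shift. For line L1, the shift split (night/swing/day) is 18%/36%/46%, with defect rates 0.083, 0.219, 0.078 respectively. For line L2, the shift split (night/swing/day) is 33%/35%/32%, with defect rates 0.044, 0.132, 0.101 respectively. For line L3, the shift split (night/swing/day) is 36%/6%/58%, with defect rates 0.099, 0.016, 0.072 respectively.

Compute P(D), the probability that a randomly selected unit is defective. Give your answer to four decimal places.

P(D|L1) = 0.18·0.083 + 0.36·0.219 + 0.46·0.078 = 0.01494 + 0.07884 + 0.03588 = 0.12966
P(D|L2) = 0.33·0.044 + 0.35·0.132 + 0.32·0.101 = 0.01452 + 0.0462 + 0.03232 = 0.09304
P(D|L3) = 0.36·0.099 + 0.06·0.016 + 0.58·0.072 = 0.03564 + 0.00096 + 0.04176 = 0.07836
By total probability over the outer partition,
P(D) = 0.67·0.12966 + 0.12·0.09304 + 0.21·0.07836
      = 0.0868722 + 0.0111648 + 0.0164556 = 0.1144926

P(D) ≈ 0.1145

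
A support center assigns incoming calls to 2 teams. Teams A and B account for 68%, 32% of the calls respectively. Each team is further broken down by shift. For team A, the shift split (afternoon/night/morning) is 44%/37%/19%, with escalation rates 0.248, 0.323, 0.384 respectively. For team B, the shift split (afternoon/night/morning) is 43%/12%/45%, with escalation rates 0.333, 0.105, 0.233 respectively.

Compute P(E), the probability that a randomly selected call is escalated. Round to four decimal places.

P(E) ≈ 0.2885

P(E|A) = 0.44·0.248 + 0.37·0.323 + 0.19·0.384 = 0.10912 + 0.11951 + 0.07296 = 0.30159
P(E|B) = 0.43·0.333 + 0.12·0.105 + 0.45·0.233 = 0.14319 + 0.0126 + 0.10485 = 0.26064
By total probability over the outer partition,
P(E) = 0.68·0.30159 + 0.32·0.26064
      = 0.2050812 + 0.0834048 = 0.288486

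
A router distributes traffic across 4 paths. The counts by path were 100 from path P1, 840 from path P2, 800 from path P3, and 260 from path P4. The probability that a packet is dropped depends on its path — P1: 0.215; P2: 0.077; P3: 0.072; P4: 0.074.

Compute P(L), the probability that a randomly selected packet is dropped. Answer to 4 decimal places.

Total: 100 + 840 + 800 + 260 = 2000.
P(P1) = 100/2000 = 0.05. P(P2) = 840/2000 = 0.42. P(P3) = 800/2000 = 0.4. P(P4) = 260/2000 = 0.13.
P(L) = P(L|P1)·P(P1) + P(L|P2)·P(P2) + P(L|P3)·P(P3) + P(L|P4)·P(P4)
      = 0.215·0.05 + 0.077·0.42 + 0.072·0.4 + 0.074·0.13
      = 0.01075 + 0.03234 + 0.0288 + 0.00962 = 0.08151

0.0815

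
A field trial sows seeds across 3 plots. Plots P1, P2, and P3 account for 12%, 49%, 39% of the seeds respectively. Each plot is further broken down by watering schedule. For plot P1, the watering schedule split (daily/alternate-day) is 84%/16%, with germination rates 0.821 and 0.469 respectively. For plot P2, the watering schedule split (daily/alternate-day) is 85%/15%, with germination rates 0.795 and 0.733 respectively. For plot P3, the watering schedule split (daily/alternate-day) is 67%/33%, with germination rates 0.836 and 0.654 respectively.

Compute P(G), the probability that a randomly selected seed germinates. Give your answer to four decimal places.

P(G|P1) = 0.84·0.821 + 0.16·0.469 = 0.68964 + 0.07504 = 0.76468
P(G|P2) = 0.85·0.795 + 0.15·0.733 = 0.67575 + 0.10995 = 0.7857
P(G|P3) = 0.67·0.836 + 0.33·0.654 = 0.56012 + 0.21582 = 0.77594
Then overall,
P(G) = 0.12·0.76468 + 0.49·0.7857 + 0.39·0.77594
      = 0.0917616 + 0.384993 + 0.3026166 = 0.7793712

P(G) ≈ 0.7794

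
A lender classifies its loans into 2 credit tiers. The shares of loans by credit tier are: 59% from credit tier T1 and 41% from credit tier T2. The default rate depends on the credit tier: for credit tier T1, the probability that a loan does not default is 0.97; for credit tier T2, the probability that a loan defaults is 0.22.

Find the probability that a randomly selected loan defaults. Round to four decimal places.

P(D|T1) = 1 − 0.97 = 0.03.
P(D) = P(D|T1)·P(T1) + P(D|T2)·P(T2)
      = 0.03·0.59 + 0.22·0.41
      = 0.0177 + 0.0902 = 0.1079

0.1079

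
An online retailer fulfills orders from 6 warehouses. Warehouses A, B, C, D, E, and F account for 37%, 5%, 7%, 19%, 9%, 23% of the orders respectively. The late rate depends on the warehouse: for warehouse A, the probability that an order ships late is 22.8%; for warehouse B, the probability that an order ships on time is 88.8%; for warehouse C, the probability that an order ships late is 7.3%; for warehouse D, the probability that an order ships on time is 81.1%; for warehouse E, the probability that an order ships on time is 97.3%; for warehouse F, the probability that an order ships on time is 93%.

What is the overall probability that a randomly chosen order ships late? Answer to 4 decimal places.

P(L|B) = 1 − 0.888 = 0.112.
P(L|D) = 1 − 0.811 = 0.189.
P(L|E) = 1 − 0.973 = 0.027.
P(L|F) = 1 − 0.93 = 0.07.
By the law of total probability,
P(L) = P(L|A)·P(A) + P(L|B)·P(B) + P(L|C)·P(C) + P(L|D)·P(D) + P(L|E)·P(E) + P(L|F)·P(F)
      = 0.228·0.37 + 0.112·0.05 + 0.073·0.07 + 0.189·0.19 + 0.027·0.09 + 0.07·0.23
      = 0.08436 + 0.0056 + 0.00511 + 0.03591 + 0.00243 + 0.0161 = 0.14951

0.1495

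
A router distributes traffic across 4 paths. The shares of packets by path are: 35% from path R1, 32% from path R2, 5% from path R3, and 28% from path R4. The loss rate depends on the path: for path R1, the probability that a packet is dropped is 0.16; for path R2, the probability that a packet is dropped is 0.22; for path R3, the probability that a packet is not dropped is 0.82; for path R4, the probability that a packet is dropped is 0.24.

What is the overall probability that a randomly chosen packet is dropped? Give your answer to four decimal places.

P(L|R3) = 1 − 0.82 = 0.18.
P(L) = P(L|R1)·P(R1) + P(L|R2)·P(R2) + P(L|R3)·P(R3) + P(L|R4)·P(R4)
      = 0.16·0.35 + 0.22·0.32 + 0.18·0.05 + 0.24·0.28
      = 0.056 + 0.0704 + 0.009 + 0.0672 = 0.2026

P(L) ≈ 0.2026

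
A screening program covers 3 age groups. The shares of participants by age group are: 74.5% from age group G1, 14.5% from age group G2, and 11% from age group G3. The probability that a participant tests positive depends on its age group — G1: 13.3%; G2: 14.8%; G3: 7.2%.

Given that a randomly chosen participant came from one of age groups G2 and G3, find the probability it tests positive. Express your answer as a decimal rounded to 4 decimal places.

Let S = {G2, G3}.
P(S) = 0.145 + 0.11 = 0.255.
P(T ∩ S) = 0.148·0.145 + 0.072·0.11 = 0.02146 + 0.00792 = 0.02938.
P(T | S) = 0.02938 / 0.255 = 0.115216…

0.1152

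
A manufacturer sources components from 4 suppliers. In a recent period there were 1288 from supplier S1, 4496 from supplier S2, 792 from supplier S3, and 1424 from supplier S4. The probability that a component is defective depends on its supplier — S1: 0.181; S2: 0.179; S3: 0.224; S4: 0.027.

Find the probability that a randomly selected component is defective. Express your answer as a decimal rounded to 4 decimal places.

Total: 1288 + 4496 + 792 + 1424 = 8000.
P(S1) = 1288/8000 = 0.161. P(S2) = 4496/8000 = 0.562. P(S3) = 792/8000 = 0.099. P(S4) = 1424/8000 = 0.178.
Summing over the partition,
P(D) = P(D|S1)·P(S1) + P(D|S2)·P(S2) + P(D|S3)·P(S3) + P(D|S4)·P(S4)
      = 0.181·0.161 + 0.179·0.562 + 0.224·0.099 + 0.027·0.178
      = 0.029141 + 0.100598 + 0.022176 + 0.004806 = 0.156721

0.1567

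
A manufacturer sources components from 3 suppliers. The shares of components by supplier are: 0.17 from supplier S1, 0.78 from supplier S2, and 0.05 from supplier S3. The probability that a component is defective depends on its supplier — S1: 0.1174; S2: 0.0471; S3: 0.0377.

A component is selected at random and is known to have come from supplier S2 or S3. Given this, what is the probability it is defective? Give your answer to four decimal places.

P(D|S) ≈ 0.0465

Let S = {S2, S3}.
P(S) = 0.78 + 0.05 = 0.83.
P(D ∩ S) = 0.0471·0.78 + 0.0377·0.05 = 0.036738 + 0.001885 = 0.038623.
P(D | S) = 0.038623 / 0.83 = 0.046534…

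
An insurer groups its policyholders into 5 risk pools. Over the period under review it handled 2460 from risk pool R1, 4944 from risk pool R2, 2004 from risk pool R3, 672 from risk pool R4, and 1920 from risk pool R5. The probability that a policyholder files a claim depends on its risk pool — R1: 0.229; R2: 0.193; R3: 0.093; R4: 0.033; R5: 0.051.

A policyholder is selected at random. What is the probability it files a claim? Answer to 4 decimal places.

Total: 2460 + 4944 + 2004 + 672 + 1920 = 12000.
P(R1) = 2460/12000 = 0.205. P(R2) = 4944/12000 = 0.412. P(R3) = 2004/12000 = 0.167. P(R4) = 672/12000 = 0.056. P(R5) = 1920/12000 = 0.16.
P(C) = P(C|R1)·P(R1) + P(C|R2)·P(R2) + P(C|R3)·P(R3) + P(C|R4)·P(R4) + P(C|R5)·P(R5)
      = 0.229·0.205 + 0.193·0.412 + 0.093·0.167 + 0.033·0.056 + 0.051·0.16
      = 0.046945 + 0.079516 + 0.015531 + 0.001848 + 0.00816 = 0.152

P(C) ≈ 0.1520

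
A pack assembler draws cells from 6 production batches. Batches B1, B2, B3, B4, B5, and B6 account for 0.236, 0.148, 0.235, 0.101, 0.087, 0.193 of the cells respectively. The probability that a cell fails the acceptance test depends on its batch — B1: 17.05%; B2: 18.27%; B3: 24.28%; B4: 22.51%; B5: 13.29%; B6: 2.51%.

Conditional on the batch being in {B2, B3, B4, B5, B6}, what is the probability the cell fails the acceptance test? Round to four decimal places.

0.1613

Let S = {B2, B3, B4, B5, B6}.
P(S) = 0.148 + 0.235 + 0.101 + 0.087 + 0.193 = 0.764.
P(F ∩ S) = 0.1827·0.148 + 0.2428·0.235 + 0.2251·0.101 + 0.1329·0.087 + 0.0251·0.193 = 0.0270396 + 0.057058 + 0.0227351 + 0.0115623 + 0.0048443 = 0.1232393.
P(F | S) = 0.1232393 / 0.764 = 0.161308…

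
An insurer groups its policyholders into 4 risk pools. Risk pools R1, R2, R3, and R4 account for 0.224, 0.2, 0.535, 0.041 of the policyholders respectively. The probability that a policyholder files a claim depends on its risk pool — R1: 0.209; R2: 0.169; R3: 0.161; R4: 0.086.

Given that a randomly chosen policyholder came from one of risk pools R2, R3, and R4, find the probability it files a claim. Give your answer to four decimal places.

0.1591

Let S = {R2, R3, R4}.
P(S) = 0.2 + 0.535 + 0.041 = 0.776.
P(C ∩ S) = 0.169·0.2 + 0.161·0.535 + 0.086·0.041 = 0.0338 + 0.086135 + 0.003526 = 0.123461.
P(C | S) = 0.123461 / 0.776 = 0.159099…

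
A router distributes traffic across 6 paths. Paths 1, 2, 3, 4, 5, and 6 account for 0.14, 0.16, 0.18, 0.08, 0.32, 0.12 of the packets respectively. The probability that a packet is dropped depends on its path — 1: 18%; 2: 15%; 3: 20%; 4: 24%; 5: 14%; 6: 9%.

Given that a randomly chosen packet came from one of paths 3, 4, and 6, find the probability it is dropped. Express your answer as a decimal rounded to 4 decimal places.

Let S = {3, 4, 6}.
P(S) = 0.18 + 0.08 + 0.12 = 0.38.
P(L ∩ S) = 0.2·0.18 + 0.24·0.08 + 0.09·0.12 = 0.036 + 0.0192 + 0.0108 = 0.066.
P(L | S) = 0.066 / 0.38 = 0.173684…

P(L|S) ≈ 0.1737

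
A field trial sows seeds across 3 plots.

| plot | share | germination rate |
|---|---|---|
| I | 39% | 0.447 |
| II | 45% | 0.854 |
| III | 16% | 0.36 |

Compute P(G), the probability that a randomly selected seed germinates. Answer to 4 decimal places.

P(G) = P(G|I)·P(I) + P(G|II)·P(II) + P(G|III)·P(III)
      = 0.447·0.39 + 0.854·0.45 + 0.36·0.16
      = 0.17433 + 0.3843 + 0.0576 = 0.61623

0.6162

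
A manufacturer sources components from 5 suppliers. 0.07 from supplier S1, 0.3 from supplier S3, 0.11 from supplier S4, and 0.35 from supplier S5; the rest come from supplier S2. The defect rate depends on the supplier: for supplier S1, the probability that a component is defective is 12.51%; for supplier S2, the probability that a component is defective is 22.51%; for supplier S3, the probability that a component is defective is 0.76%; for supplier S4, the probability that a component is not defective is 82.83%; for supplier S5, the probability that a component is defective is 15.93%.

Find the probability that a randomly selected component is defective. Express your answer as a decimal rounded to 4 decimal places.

P(S2) = 1 − (0.07 + 0.3 + 0.11 + 0.35) = 0.17.
P(D|S4) = 1 − 0.8283 = 0.1717.
P(D) = P(D|S1)·P(S1) + P(D|S2)·P(S2) + P(D|S3)·P(S3) + P(D|S4)·P(S4) + P(D|S5)·P(S5)
      = 0.1251·0.07 + 0.2251·0.17 + 0.0076·0.3 + 0.1717·0.11 + 0.1593·0.35
      = 0.008757 + 0.038267 + 0.00228 + 0.018887 + 0.055755 = 0.123946

P(D) ≈ 0.1239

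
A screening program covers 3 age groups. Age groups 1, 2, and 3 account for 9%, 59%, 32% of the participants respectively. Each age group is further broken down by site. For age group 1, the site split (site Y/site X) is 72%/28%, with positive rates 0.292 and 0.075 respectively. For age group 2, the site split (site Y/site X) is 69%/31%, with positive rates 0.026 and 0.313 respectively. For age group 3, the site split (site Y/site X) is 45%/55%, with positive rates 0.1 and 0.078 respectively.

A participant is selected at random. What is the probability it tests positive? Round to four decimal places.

P(T) ≈ 0.1168

P(T|1) = 0.72·0.292 + 0.28·0.075 = 0.21024 + 0.021 = 0.23124
P(T|2) = 0.69·0.026 + 0.31·0.313 = 0.01794 + 0.09703 = 0.11497
P(T|3) = 0.45·0.1 + 0.55·0.078 = 0.045 + 0.0429 = 0.0879
Then overall,
P(T) = 0.09·0.23124 + 0.59·0.11497 + 0.32·0.0879
      = 0.0208116 + 0.0678323 + 0.028128 = 0.1167719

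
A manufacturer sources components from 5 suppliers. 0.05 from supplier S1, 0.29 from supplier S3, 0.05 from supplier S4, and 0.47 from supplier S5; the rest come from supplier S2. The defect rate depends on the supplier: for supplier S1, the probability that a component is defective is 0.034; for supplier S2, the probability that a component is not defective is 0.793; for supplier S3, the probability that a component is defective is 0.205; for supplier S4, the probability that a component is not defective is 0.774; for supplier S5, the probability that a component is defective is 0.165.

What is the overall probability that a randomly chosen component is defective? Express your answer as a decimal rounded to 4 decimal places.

P(S2) = 1 − (0.05 + 0.29 + 0.05 + 0.47) = 0.14.
P(D|S2) = 1 − 0.793 = 0.207.
P(D|S4) = 1 − 0.774 = 0.226.
P(D) = P(D|S1)·P(S1) + P(D|S2)·P(S2) + P(D|S3)·P(S3) + P(D|S4)·P(S4) + P(D|S5)·P(S5)
      = 0.034·0.05 + 0.207·0.14 + 0.205·0.29 + 0.226·0.05 + 0.165·0.47
      = 0.0017 + 0.02898 + 0.05945 + 0.0113 + 0.07755 = 0.17898

P(D) ≈ 0.1790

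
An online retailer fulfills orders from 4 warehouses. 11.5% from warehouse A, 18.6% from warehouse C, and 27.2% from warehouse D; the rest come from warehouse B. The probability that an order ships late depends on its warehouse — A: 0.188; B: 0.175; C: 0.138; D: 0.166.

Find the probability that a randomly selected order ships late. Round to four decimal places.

0.1672

P(B) = 1 − (0.115 + 0.186 + 0.272) = 0.427.
P(L) = P(L|A)·P(A) + P(L|B)·P(B) + P(L|C)·P(C) + P(L|D)·P(D)
      = 0.188·0.115 + 0.175·0.427 + 0.138·0.186 + 0.166·0.272
      = 0.02162 + 0.074725 + 0.025668 + 0.045152 = 0.167165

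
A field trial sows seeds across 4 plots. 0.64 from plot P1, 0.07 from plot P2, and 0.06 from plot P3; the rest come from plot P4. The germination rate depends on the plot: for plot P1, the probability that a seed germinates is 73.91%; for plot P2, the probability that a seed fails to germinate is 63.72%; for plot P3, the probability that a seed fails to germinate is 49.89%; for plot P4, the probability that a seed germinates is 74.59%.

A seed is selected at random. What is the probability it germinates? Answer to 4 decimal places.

P(P4) = 1 − (0.64 + 0.07 + 0.06) = 0.23.
P(G|P2) = 1 − 0.6372 = 0.3628.
P(G|P3) = 1 − 0.4989 = 0.5011.
P(G) = P(G|P1)·P(P1) + P(G|P2)·P(P2) + P(G|P3)·P(P3) + P(G|P4)·P(P4)
      = 0.7391·0.64 + 0.3628·0.07 + 0.5011·0.06 + 0.7459·0.23
      = 0.473024 + 0.025396 + 0.030066 + 0.171557 = 0.700043

P(G) ≈ 0.7000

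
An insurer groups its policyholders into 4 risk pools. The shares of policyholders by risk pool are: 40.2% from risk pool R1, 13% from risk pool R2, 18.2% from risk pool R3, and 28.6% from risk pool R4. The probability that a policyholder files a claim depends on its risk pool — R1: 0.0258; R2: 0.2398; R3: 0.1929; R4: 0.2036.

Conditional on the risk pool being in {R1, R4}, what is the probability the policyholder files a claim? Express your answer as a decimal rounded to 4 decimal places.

Let S = {R1, R4}.
P(S) = 0.402 + 0.286 = 0.688.
P(C ∩ S) = 0.0258·0.402 + 0.2036·0.286 = 0.0103716 + 0.0582296 = 0.0686012.
P(C | S) = 0.0686012 / 0.688 = 0.099711…

P(C|S) ≈ 0.0997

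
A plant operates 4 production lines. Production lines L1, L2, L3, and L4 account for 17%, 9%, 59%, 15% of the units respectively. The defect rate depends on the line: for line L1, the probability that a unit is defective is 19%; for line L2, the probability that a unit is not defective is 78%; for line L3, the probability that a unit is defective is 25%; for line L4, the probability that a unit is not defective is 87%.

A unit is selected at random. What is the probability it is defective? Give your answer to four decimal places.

P(D) ≈ 0.2191

P(D|L2) = 1 − 0.78 = 0.22.
P(D|L4) = 1 − 0.87 = 0.13.
P(D) = P(D|L1)·P(L1) + P(D|L2)·P(L2) + P(D|L3)·P(L3) + P(D|L4)·P(L4)
      = 0.19·0.17 + 0.22·0.09 + 0.25·0.59 + 0.13·0.15
      = 0.0323 + 0.0198 + 0.1475 + 0.0195 = 0.2191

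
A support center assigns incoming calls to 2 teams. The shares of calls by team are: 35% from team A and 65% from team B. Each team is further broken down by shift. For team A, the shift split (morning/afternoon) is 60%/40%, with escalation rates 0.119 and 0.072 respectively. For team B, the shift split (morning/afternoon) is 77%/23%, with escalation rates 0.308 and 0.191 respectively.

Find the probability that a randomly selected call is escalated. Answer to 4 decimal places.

P(E|A) = 0.6·0.119 + 0.4·0.072 = 0.0714 + 0.0288 = 0.1002
P(E|B) = 0.77·0.308 + 0.23·0.191 = 0.23716 + 0.04393 = 0.28109
Then overall,
P(E) = 0.35·0.1002 + 0.65·0.28109
      = 0.03507 + 0.1827085 = 0.2177785

P(E) ≈ 0.2178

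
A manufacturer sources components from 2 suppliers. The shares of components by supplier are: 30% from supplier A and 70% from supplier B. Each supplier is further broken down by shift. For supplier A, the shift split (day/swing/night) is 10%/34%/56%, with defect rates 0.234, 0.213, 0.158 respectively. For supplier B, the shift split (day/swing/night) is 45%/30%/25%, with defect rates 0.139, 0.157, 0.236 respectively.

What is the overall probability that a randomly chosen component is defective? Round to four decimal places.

P(D|A) = 0.1·0.234 + 0.34·0.213 + 0.56·0.158 = 0.0234 + 0.07242 + 0.08848 = 0.1843
P(D|B) = 0.45·0.139 + 0.3·0.157 + 0.25·0.236 = 0.06255 + 0.0471 + 0.059 = 0.16865
Then overall,
P(D) = 0.3·0.1843 + 0.7·0.16865
      = 0.05529 + 0.118055 = 0.173345

0.1733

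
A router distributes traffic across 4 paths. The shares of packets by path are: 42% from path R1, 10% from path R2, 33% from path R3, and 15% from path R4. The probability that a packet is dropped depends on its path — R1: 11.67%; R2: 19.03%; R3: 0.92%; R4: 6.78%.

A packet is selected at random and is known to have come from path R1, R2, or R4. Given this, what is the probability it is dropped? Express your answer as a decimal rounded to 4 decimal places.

Let S = {R1, R2, R4}.
P(S) = 0.42 + 0.1 + 0.15 = 0.67.
P(L ∩ S) = 0.1167·0.42 + 0.1903·0.1 + 0.0678·0.15 = 0.049014 + 0.01903 + 0.01017 = 0.078214.
P(L | S) = 0.078214 / 0.67 = 0.116737…

P(L|S) ≈ 0.1167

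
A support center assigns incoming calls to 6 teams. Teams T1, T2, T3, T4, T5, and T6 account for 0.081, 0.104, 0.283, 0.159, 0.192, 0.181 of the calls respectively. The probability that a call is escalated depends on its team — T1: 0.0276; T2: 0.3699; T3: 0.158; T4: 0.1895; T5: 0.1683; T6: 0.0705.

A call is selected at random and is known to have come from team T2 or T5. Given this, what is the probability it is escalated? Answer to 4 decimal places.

Let S = {T2, T5}.
P(S) = 0.104 + 0.192 = 0.296.
P(E ∩ S) = 0.3699·0.104 + 0.1683·0.192 = 0.0384696 + 0.0323136 = 0.0707832.
P(E | S) = 0.0707832 / 0.296 = 0.239132…

P(E|S) ≈ 0.2391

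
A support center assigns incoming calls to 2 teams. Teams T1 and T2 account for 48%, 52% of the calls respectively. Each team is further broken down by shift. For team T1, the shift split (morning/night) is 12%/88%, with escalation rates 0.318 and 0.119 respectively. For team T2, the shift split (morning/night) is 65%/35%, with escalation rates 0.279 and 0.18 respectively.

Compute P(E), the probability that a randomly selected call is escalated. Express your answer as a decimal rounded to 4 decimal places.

P(E|T1) = 0.12·0.318 + 0.88·0.119 = 0.03816 + 0.10472 = 0.14288
P(E|T2) = 0.65·0.279 + 0.35·0.18 = 0.18135 + 0.063 = 0.24435
Then overall,
P(E) = 0.48·0.14288 + 0.52·0.24435
      = 0.0685824 + 0.127062 = 0.1956444

0.1956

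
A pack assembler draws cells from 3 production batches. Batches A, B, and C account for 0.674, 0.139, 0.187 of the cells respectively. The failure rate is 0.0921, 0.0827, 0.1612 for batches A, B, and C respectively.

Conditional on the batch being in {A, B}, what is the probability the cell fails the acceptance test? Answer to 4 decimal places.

0.0905

Let S = {A, B}.
P(S) = 0.674 + 0.139 = 0.813.
P(F ∩ S) = 0.0921·0.674 + 0.0827·0.139 = 0.0620754 + 0.0114953 = 0.0735707.
P(F | S) = 0.0735707 / 0.813 = 0.090493…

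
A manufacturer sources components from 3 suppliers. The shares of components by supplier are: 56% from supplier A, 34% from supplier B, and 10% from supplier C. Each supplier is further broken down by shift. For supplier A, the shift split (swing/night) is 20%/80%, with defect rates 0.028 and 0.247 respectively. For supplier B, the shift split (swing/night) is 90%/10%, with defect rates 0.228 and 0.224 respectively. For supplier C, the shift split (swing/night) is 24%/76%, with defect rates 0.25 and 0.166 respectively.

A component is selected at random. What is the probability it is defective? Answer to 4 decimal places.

P(D) ≈ 0.2098

P(D|A) = 0.2·0.028 + 0.8·0.247 = 0.0056 + 0.1976 = 0.2032
P(D|B) = 0.9·0.228 + 0.1·0.224 = 0.2052 + 0.0224 = 0.2276
P(D|C) = 0.24·0.25 + 0.76·0.166 = 0.06 + 0.12616 = 0.18616
Then overall,
P(D) = 0.56·0.2032 + 0.34·0.2276 + 0.1·0.18616
      = 0.113792 + 0.077384 + 0.018616 = 0.209792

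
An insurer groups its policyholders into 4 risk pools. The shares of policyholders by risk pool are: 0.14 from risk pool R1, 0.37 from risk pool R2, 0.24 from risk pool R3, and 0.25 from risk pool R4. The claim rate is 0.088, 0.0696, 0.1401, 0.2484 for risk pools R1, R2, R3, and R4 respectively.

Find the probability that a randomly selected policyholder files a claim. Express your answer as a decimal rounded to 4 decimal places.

0.1338

P(C) = P(C|R1)·P(R1) + P(C|R2)·P(R2) + P(C|R3)·P(R3) + P(C|R4)·P(R4)
      = 0.088·0.14 + 0.0696·0.37 + 0.1401·0.24 + 0.2484·0.25
      = 0.01232 + 0.025752 + 0.033624 + 0.0621 = 0.133796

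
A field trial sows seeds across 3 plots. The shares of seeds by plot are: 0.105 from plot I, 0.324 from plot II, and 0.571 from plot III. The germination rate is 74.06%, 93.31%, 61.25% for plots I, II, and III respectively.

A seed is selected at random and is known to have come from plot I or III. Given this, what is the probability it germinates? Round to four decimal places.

Let S = {I, III}.
P(S) = 0.105 + 0.571 = 0.676.
P(G ∩ S) = 0.7406·0.105 + 0.6125·0.571 = 0.077763 + 0.3497375 = 0.4275005.
P(G | S) = 0.4275005 / 0.676 = 0.632397…

P(G|S) ≈ 0.6324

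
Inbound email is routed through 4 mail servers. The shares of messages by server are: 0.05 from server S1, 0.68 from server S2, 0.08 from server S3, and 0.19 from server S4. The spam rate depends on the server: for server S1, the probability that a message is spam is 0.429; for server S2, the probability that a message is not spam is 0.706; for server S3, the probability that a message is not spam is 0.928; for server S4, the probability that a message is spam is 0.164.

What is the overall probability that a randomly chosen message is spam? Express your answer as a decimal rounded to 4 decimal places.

0.2583

P(S|S2) = 1 − 0.706 = 0.294.
P(S|S3) = 1 − 0.928 = 0.072.
Using total probability over the partition,
P(S) = P(S|S1)·P(S1) + P(S|S2)·P(S2) + P(S|S3)·P(S3) + P(S|S4)·P(S4)
      = 0.429·0.05 + 0.294·0.68 + 0.072·0.08 + 0.164·0.19
      = 0.02145 + 0.19992 + 0.00576 + 0.03116 = 0.25829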